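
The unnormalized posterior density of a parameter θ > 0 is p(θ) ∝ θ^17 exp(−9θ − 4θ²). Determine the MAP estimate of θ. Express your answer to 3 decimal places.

ℓ'(θ) = 17/θ − 9 − 8θ. Setting this to zero and multiplying by θ: 8θ² + 9θ − 17 = 0.
θ = (−9 + √(9² + 4·8·17)) / (2·8) = (−9 + √625) / 16 = (−9 + 25)/16 = 1.
ℓ''(θ) = −17/θ² − 8 < 0, confirming a maximum.

θ̂_MAP = 1.000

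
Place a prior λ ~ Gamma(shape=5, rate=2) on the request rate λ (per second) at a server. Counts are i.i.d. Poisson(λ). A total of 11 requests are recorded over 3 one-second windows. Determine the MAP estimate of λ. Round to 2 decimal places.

λ̂_MAP = 3.00

Σxᵢ = 11, n = 3.
Posterior ∝ λ^4e^(−2λ) · λ^11e^(−3λ) = λ^15e^(−5λ), i.e. Gamma(shape=16, rate=5).
The mode of a Gamma(a, b) with a ≥ 1 (shape–rate) is (a−1)/b = 15/5 ≈ 3.00.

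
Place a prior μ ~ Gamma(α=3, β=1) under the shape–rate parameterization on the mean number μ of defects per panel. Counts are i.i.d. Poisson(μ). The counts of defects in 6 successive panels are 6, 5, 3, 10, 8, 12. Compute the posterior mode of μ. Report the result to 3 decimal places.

μ̂_MAP = 6.571

Σxᵢ = 6+5+3+10+8+12 = 44, with n = 6.
Posterior ∝ μ^2e^(−1μ) · μ^44e^(−6μ) = μ^46e^(−7μ), i.e. Gamma(shape=47, rate=7).
The mode of a Gamma(a, b) with a ≥ 1 (shape–rate) is (a−1)/b = 46/7 ≈ 6.571.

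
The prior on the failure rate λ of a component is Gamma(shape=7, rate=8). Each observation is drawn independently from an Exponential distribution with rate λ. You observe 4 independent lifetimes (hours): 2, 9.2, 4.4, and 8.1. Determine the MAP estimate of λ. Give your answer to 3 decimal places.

λ̂_MAP = 0.315

The Exponential(rate=λ) likelihood is ∝ λ^n e^(−λΣtᵢ). Here n = 4 and Σtᵢ = 2 + 9.2 + 4.4 + 8.1 = 23.7.
Posterior ∝ λ^6e^(−8λ) · λ^4e^(−23.7λ) = λ^10e^(−31.7λ), i.e. Gamma(11, 31.7).
Mode = (a−1)/b = 10/31.7 ≈ 0.315.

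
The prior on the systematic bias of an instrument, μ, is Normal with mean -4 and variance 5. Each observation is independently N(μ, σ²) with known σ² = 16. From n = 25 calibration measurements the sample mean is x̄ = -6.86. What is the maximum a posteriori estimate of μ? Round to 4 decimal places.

n = 25, x̄ = -6.86.
For a Normal prior and Normal likelihood with known variance, the posterior is Normal; its mode equals its mean, the precision-weighted average.
Prior precision 1/σ₀² = 1/5 = 0.2; data precision n/σ² = 25/16 = 1.5625.
μ̂ = (0.2·(-4) + 1.5625·(-6.86)) / (0.2 + 1.5625) = (-11.51875)/1.7625 = -1843/282 ≈ -6.5355.

μ̂_MAP = -6.5355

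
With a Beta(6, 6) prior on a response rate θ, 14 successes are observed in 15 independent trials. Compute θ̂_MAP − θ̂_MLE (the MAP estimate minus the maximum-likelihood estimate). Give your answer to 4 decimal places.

MAP − MLE = -0.1733

Posterior is Beta(20, 7); MAP = (20−1)/(27−2) = 19/25 ≈ 0.76000.
MLE ignores the prior: θ̂_MLE = k/n = 14/15 ≈ 0.93333.
Difference = 19/25 − 14/15 = -13/75 ≈ -0.1733.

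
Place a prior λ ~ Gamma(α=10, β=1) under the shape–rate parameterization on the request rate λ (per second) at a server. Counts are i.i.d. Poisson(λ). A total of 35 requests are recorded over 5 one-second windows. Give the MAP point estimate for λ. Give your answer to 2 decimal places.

λ̂_MAP = 7.33

Σxᵢ = 35, n = 5.
Posterior ∝ λ^9e^(−1λ) · λ^35e^(−5λ) = λ^44e^(−6λ), i.e. Gamma(shape=45, rate=6).
The mode of a Gamma(a, b) with a ≥ 1 (shape–rate) is (a−1)/b = 44/6 ≈ 7.33.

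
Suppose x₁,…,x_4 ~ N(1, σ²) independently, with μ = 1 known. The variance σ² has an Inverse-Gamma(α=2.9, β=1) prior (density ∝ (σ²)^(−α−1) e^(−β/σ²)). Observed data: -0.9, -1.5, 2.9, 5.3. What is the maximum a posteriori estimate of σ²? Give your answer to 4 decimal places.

Sum of squared deviations about the known mean: SS = (-0.9−1)² + (-1.5−1)² + (2.9−1)² + (5.3−1)² = 31.96.
The Normal likelihood contributes (σ²)^(−n/2) exp(−SS/(2σ²)), so the posterior is Inverse-Gamma(α + n/2, β + SS/2) = Inverse-Gamma(4.9, 16.98).
The mode of Inverse-Gamma(a, b) is b/(a+1) = 16.98/5.9 ≈ 2.8780.

σ̂²_MAP = 2.8780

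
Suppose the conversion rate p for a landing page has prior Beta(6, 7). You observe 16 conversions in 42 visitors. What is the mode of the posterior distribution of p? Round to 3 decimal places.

Prior: Beta(6, 7).
Data: 16 successes in 42 trials. The binomial likelihood contributes p^16(1−p)^26, so the posterior is Beta(6+16, 7+26) = Beta(22, 33).
For Beta(a, b) with a, b > 1 the mode is (a−1)/(a+b−2) = 21/53 ≈ 0.396.

p̂_MAP = 0.396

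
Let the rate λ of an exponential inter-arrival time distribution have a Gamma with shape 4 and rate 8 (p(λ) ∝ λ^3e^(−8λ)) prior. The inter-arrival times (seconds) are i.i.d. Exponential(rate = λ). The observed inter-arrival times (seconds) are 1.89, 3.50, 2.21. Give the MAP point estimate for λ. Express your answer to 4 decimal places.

λ̂_MAP = 0.3846

The Exponential(rate=λ) likelihood is ∝ λ^n e^(−λΣtᵢ). Here n = 3 and Σtᵢ = 1.89 + 3.50 + 2.21 = 7.60.
Posterior ∝ λ^3e^(−8λ) · λ^3e^(−7.60λ) = λ^6e^(−15.60λ), i.e. Gamma(7, 15.60).
Mode = (a−1)/b = 6/15.60 ≈ 0.3846.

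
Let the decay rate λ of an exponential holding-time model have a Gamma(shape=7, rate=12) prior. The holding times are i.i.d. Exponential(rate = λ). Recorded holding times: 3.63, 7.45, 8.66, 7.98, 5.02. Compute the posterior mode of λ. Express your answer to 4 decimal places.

λ̂_MAP = 0.2459

The Exponential(rate=λ) likelihood is ∝ λ^n e^(−λΣtᵢ). Here n = 5 and Σtᵢ = 3.63 + 7.45 + 8.66 + 7.98 + 5.02 = 32.74.
Posterior ∝ λ^6e^(−12λ) · λ^5e^(−32.74λ) = λ^11e^(−44.74λ), i.e. Gamma(12, 44.74).
Mode = (a−1)/b = 11/44.74 ≈ 0.2459.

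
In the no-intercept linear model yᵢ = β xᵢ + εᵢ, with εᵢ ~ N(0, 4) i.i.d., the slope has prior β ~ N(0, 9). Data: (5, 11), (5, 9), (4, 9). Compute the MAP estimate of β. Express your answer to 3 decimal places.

β̂_MAP = 2.047

log p(β | y) = −Σ(yᵢ − βxᵢ)²/(2·4) − β²/(2·9) + const.
Setting the derivative to zero: Σxᵢ(yᵢ − βxᵢ)/4 − β/9 = 0, so β = Σxᵢyᵢ / (Σxᵢ² + σ²/τ²).
Σxᵢyᵢ = 5·11 + 5·9 + 4·9 = 136; Σxᵢ² = 66; σ²/τ² = 4/9.
β̂_MAP = 136 / (66 + 4/9) = 136/(598/9) = 612/299 ≈ 2.047.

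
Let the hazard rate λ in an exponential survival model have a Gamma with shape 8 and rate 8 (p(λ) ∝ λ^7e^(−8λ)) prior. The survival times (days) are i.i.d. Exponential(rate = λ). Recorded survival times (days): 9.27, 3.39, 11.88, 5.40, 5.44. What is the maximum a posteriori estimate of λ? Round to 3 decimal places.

λ̂_MAP = 0.277

The Exponential(rate=λ) likelihood is ∝ λ^n e^(−λΣtᵢ). Here n = 5 and Σtᵢ = 9.27 + 3.39 + 11.88 + 5.40 + 5.44 = 35.38.
Posterior ∝ λ^7e^(−8λ) · λ^5e^(−35.38λ) = λ^12e^(−43.38λ), i.e. Gamma(13, 43.38).
Mode = (a−1)/b = 12/43.38 ≈ 0.277.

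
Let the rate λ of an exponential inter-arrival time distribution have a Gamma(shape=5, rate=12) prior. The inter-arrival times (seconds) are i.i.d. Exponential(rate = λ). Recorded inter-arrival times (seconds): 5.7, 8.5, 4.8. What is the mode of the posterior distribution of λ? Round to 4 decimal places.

The Exponential(rate=λ) likelihood is ∝ λ^n e^(−λΣtᵢ). Here n = 3 and Σtᵢ = 5.7 + 8.5 + 4.8 = 19.
Posterior ∝ λ^4e^(−12λ) · λ^3e^(−19λ) = λ^7e^(−31λ), i.e. Gamma(8, 31).
Mode = (a−1)/b = 7/31 ≈ 0.2258.

λ̂_MAP = 0.2258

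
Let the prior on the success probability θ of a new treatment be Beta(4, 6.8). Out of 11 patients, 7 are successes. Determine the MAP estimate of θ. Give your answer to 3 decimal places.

Prior: Beta(4, 6.8).
Data: 7 successes in 11 trials. The binomial likelihood contributes θ^7(1−θ)^4, so the posterior is Beta(4+7, 6.8+4) = Beta(11, 10.8).
For Beta(a, b) with a, b > 1 the mode is (a−1)/(a+b−2) = 10/19.8 ≈ 0.505.

θ̂_MAP = 0.505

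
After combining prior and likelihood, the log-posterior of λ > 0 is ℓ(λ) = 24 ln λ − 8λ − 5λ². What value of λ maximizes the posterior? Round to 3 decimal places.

ℓ'(λ) = 24/λ − 8 − 10λ. Setting this to zero and multiplying by λ: 10λ² + 8λ − 24 = 0.
λ = (−8 + √(8² + 4·10·24)) / (2·10) = (−8 + √1024) / 20 = (−8 + 32)/20 = 6/5.
ℓ''(λ) = −24/λ² − 10 < 0, confirming a maximum.

λ̂_MAP = 1.200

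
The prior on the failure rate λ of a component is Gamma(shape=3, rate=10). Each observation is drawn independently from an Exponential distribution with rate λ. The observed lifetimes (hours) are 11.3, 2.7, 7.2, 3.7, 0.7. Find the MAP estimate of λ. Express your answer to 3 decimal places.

λ̂_MAP = 0.197

The Exponential(rate=λ) likelihood is ∝ λ^n e^(−λΣtᵢ). Here n = 5 and Σtᵢ = 11.3 + 2.7 + 7.2 + 3.7 + 0.7 = 25.6.
Posterior ∝ λ^2e^(−10λ) · λ^5e^(−25.6λ) = λ^7e^(−35.6λ), i.e. Gamma(8, 35.6).
Mode = (a−1)/b = 7/35.6 ≈ 0.197.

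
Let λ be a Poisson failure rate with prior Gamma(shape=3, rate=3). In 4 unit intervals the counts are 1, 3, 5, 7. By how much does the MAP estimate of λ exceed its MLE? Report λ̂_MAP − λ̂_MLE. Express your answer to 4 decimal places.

MAP − MLE = -1.4286

Σxᵢ = 16. Posterior is Gamma(19, 7); MAP = (19−1)/7 = 18/7 ≈ 2.57143.
MLE = x̄ = 16/4 ≈ 4.00000.
Difference = 18/7 − 16/4 = -10/7 ≈ -1.4286.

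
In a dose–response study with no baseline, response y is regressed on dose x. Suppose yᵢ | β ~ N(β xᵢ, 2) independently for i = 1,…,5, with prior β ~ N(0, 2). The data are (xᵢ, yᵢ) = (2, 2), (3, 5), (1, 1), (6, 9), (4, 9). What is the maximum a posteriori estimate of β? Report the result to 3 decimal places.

β̂_MAP = 1.642

log p(β | y) = −Σ(yᵢ − βxᵢ)²/(2·2) − β²/(2·2) + const.
Setting the derivative to zero: Σxᵢ(yᵢ − βxᵢ)/2 − β/2 = 0, so β = Σxᵢyᵢ / (Σxᵢ² + σ²/τ²).
Σxᵢyᵢ = 2·2 + 3·5 + 1·1 + 6·9 + 4·9 = 110; Σxᵢ² = 66; σ²/τ² = 1.
β̂_MAP = 110 / (66 + 1) = 110/67 ≈ 1.642.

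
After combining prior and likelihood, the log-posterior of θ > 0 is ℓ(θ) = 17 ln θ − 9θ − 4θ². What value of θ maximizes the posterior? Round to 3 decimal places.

θ̂_MAP = 1.000

ℓ'(θ) = 17/θ − 9 − 8θ. Setting this to zero and multiplying by θ: 8θ² + 9θ − 17 = 0.
θ = (−9 + √(9² + 4·8·17)) / (2·8) = (−9 + √625) / 16 = (−9 + 25)/16 = 1.
ℓ''(θ) = −17/θ² − 8 < 0, confirming a maximum.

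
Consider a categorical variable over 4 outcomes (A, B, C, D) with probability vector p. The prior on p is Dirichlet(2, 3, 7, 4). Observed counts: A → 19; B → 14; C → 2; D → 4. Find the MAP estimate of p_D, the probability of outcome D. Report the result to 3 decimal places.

The posterior is Dirichlet(αᵢ + nᵢ) = Dirichlet(21, 17, 9, 8).
For a Dirichlet(a₁,…,a_K) with all aᵢ > 1, the mode has j-th component (aⱼ − 1)/(Σaᵢ − K).
Here Σaᵢ = 55 and K = 4, so p_D = (8 − 1)/(55 − 4) = 7/51 ≈ 0.137.

MAP estimate of p_D = 0.137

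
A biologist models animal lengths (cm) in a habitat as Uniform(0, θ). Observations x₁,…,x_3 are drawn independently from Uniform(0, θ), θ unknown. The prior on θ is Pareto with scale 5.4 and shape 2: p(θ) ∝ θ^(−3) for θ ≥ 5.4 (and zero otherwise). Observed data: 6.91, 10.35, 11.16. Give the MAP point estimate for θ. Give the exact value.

The Uniform(0, θ) likelihood is θ^(−n) for θ ≥ max(xᵢ), zero otherwise. Here max(xᵢ) = 11.16.
Posterior ∝ θ^(−3) · θ^(−3) = θ^(−6) on θ ≥ max(5.4, 11.16) = 11.16.
This density is strictly decreasing in θ, so the posterior mode lies at the lower boundary of the support.

θ̂_MAP = 11.16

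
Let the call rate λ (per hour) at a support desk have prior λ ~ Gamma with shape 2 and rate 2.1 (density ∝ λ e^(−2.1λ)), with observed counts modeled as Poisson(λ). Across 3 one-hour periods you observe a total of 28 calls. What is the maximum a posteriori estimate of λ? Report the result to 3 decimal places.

Σxᵢ = 28, n = 3.
Posterior ∝ λe^(−2.1λ) · λ^28e^(−3λ) = λ^29e^(−5.1λ), i.e. Gamma(shape=30, rate=5.1).
The mode of a Gamma(a, b) with a ≥ 1 (shape–rate) is (a−1)/b = 29/5.1 ≈ 5.686.

λ̂_MAP = 5.686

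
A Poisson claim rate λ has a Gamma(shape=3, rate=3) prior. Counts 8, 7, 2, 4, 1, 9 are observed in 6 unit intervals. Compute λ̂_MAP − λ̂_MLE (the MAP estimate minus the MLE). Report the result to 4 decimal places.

Σxᵢ = 31. Posterior is Gamma(34, 9); MAP = (34−1)/9 = 33/9 ≈ 3.66667.
MLE = x̄ = 31/6 ≈ 5.16667.
Difference = 33/9 − 31/6 = -3/2 ≈ -1.5000.

MAP − MLE = -1.5000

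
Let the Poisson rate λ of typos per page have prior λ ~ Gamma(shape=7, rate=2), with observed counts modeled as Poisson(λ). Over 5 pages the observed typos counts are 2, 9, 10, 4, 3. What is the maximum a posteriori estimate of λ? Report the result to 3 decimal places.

λ̂_MAP = 4.857

Σxᵢ = 2+9+10+4+3 = 28, with n = 5.
Posterior ∝ λ^6e^(−2λ) · λ^28e^(−5λ) = λ^34e^(−7λ), i.e. Gamma(shape=35, rate=7).
The mode of a Gamma(a, b) with a ≥ 1 (shape–rate) is (a−1)/b = 34/7 ≈ 4.857.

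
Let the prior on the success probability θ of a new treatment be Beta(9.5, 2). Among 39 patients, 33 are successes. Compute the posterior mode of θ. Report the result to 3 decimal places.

Prior: Beta(9.5, 2).
Data: 33 successes in 39 trials. The binomial likelihood contributes θ^33(1−θ)^6, so the posterior is Beta(9.5+33, 2+6) = Beta(42.5, 8).
For Beta(a, b) with a, b > 1 the mode is (a−1)/(a+b−2) = 41.5/48.5 ≈ 0.856.

θ̂_MAP = 0.856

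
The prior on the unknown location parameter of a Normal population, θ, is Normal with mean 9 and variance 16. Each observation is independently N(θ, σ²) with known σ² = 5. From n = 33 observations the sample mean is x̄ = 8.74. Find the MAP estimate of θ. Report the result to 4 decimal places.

n = 33, x̄ = 8.74.
For a Normal prior and Normal likelihood with known variance, the posterior is Normal; its mode equals its mean, the precision-weighted average.
Prior precision 1/σ₀² = 1/16 = 0.0625; data precision n/σ² = 33/5 = 6.6.
θ̂ = (0.0625·9 + 6.6·8.74) / (0.0625 + 6.6) = 58.2465/6.6625 = 8961/1025 ≈ 8.7424.

θ̂_MAP = 8.7424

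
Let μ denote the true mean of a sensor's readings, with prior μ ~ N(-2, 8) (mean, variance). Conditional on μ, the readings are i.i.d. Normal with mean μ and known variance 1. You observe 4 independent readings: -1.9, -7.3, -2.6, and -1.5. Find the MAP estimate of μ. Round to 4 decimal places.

μ̂_MAP = -3.2848

n = 4; x̄ = ((-1.9) + (-7.3) + (-2.6) + (-1.5))/4 = -13.3/4 = -3.325.
For a Normal prior and Normal likelihood with known variance, the posterior is Normal; its mode equals its mean, the precision-weighted average.
Prior precision 1/σ₀² = 1/8 = 0.125; data precision n/σ² = 4/1 = 4.
μ̂ = (0.125·(-2) + 4·(-3.325)) / (0.125 + 4) = (-13.55)/4.125 = -542/165 ≈ -3.2848.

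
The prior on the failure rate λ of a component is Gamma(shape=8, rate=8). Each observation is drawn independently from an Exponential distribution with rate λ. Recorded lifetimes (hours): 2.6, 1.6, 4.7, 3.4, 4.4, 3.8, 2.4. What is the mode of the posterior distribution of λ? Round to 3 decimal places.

The Exponential(rate=λ) likelihood is ∝ λ^n e^(−λΣtᵢ). Here n = 7 and Σtᵢ = 2.6 + 1.6 + 4.7 + 3.4 + 4.4 + 3.8 + 2.4 = 22.9.
Posterior ∝ λ^7e^(−8λ) · λ^7e^(−22.9λ) = λ^14e^(−30.9λ), i.e. Gamma(15, 30.9).
Mode = (a−1)/b = 14/30.9 ≈ 0.453.

λ̂_MAP = 0.453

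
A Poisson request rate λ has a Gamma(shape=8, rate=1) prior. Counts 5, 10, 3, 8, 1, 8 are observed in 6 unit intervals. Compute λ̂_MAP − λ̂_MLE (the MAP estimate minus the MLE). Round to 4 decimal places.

MAP − MLE = 0.1667

Σxᵢ = 35. Posterior is Gamma(43, 7); MAP = (43−1)/7 = 42/7 ≈ 6.00000.
MLE = x̄ = 35/6 ≈ 5.83333.
Difference = 42/7 − 35/6 = 1/6 ≈ 0.1667.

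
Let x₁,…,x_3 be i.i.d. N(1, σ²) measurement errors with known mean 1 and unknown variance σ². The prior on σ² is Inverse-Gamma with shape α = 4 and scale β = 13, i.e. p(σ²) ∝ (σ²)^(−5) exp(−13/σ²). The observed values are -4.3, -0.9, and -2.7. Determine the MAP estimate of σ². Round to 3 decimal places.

Sum of squared deviations about the known mean: SS = (-4.3−1)² + (-0.9−1)² + (-2.7−1)² = 45.39.
The Normal likelihood contributes (σ²)^(−n/2) exp(−SS/(2σ²)), so the posterior is Inverse-Gamma(α + n/2, β + SS/2) = Inverse-Gamma(5.5, 35.695).
The mode of Inverse-Gamma(a, b) is b/(a+1) = 35.695/6.5 ≈ 5.492.

σ̂²_MAP = 5.492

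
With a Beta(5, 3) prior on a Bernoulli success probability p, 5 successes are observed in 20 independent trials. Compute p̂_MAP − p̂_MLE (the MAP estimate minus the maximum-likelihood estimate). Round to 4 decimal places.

Posterior is Beta(10, 18); MAP = (10−1)/(28−2) = 9/26 ≈ 0.34615.
MLE ignores the prior: p̂_MLE = k/n = 5/20 ≈ 0.25000.
Difference = 9/26 − 5/20 = 5/52 ≈ 0.0962.

MAP − MLE = 0.0962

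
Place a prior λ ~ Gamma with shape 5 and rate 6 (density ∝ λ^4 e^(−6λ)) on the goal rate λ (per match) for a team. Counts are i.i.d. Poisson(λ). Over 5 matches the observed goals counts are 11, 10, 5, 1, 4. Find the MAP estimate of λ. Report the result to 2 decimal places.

Σxᵢ = 11+10+5+1+4 = 31, with n = 5.
Posterior ∝ λ^4e^(−6λ) · λ^31e^(−5λ) = λ^35e^(−11λ), i.e. Gamma(shape=36, rate=11).
The mode of a Gamma(a, b) with a ≥ 1 (shape–rate) is (a−1)/b = 35/11 ≈ 3.18.

λ̂_MAP = 3.18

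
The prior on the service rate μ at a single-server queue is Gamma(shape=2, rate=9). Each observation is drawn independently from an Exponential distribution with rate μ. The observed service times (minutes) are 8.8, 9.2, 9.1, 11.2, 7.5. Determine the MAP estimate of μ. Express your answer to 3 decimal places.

μ̂_MAP = 0.109

The Exponential(rate=μ) likelihood is ∝ μ^n e^(−μΣtᵢ). Here n = 5 and Σtᵢ = 8.8 + 9.2 + 9.1 + 11.2 + 7.5 = 45.8.
Posterior ∝ μe^(−9μ) · μ^5e^(−45.8μ) = μ^6e^(−54.8μ), i.e. Gamma(7, 54.8).
Mode = (a−1)/b = 6/54.8 ≈ 0.109.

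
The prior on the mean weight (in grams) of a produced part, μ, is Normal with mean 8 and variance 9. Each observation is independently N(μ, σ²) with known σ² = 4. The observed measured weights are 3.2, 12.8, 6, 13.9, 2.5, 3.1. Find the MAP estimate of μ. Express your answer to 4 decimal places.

n = 6; x̄ = (3.2 + 12.8 + 6 + 13.9 + 2.5 + 3.1)/6 = 41.5/6 = 83/12 ≈ 6.9167.
For a Normal prior and Normal likelihood with known variance, the posterior is Normal; its mode equals its mean, the precision-weighted average.
Prior precision 1/σ₀² = 1/9; data precision n/σ² = 6/4 = 1.5.
μ̂ = ((1/9)·8 + 1.5·(83/12)) / (1/9 + 1.5) = (811/72)/(29/18) = 811/116 ≈ 6.9914.

μ̂_MAP = 6.9914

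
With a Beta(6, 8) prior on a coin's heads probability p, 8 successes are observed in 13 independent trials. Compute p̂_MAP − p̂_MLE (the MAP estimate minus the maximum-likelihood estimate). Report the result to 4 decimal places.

MAP − MLE = -0.0954

Posterior is Beta(14, 13); MAP = (14−1)/(27−2) = 13/25 ≈ 0.52000.
MLE ignores the prior: p̂_MLE = k/n = 8/13 ≈ 0.61538.
Difference = 13/25 − 8/13 = -31/325 ≈ -0.0954.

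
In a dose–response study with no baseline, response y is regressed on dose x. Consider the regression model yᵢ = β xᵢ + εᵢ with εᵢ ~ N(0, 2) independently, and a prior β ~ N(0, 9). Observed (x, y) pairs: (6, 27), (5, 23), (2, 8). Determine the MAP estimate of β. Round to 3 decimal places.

β̂_MAP = 4.492

log p(β | y) = −Σ(yᵢ − βxᵢ)²/(2·2) − β²/(2·9) + const.
Setting the derivative to zero: Σxᵢ(yᵢ − βxᵢ)/2 − β/9 = 0, so β = Σxᵢyᵢ / (Σxᵢ² + σ²/τ²).
Σxᵢyᵢ = 6·27 + 5·23 + 2·8 = 293; Σxᵢ² = 65; σ²/τ² = 2/9.
β̂_MAP = 293 / (65 + 2/9) = 293/(587/9) = 2637/587 ≈ 4.492.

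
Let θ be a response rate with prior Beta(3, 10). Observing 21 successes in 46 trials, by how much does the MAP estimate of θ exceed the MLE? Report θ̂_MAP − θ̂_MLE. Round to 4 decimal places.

Posterior is Beta(24, 35); MAP = (24−1)/(59−2) = 23/57 ≈ 0.40351.
MLE ignores the prior: θ̂_MLE = k/n = 21/46 ≈ 0.45652.
Difference = 23/57 − 21/46 = -139/2622 ≈ -0.0530.

MAP − MLE = -0.0530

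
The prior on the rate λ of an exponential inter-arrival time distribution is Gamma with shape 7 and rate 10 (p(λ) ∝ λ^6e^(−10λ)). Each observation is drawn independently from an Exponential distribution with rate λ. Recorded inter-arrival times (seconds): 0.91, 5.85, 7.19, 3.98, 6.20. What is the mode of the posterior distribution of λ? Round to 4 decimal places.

The Exponential(rate=λ) likelihood is ∝ λ^n e^(−λΣtᵢ). Here n = 5 and Σtᵢ = 0.91 + 5.85 + 7.19 + 3.98 + 6.20 = 24.13.
Posterior ∝ λ^6e^(−10λ) · λ^5e^(−24.13λ) = λ^11e^(−34.13λ), i.e. Gamma(12, 34.13).
Mode = (a−1)/b = 11/34.13 ≈ 0.3223.

λ̂_MAP = 0.3223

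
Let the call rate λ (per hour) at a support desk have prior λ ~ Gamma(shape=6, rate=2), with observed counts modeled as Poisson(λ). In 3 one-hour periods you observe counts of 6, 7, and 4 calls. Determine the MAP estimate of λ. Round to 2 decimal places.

Σxᵢ = 6+7+4 = 17, with n = 3.
Posterior ∝ λ^5e^(−2λ) · λ^17e^(−3λ) = λ^22e^(−5λ), i.e. Gamma(shape=23, rate=5).
The mode of a Gamma(a, b) with a ≥ 1 (shape–rate) is (a−1)/b = 22/5 ≈ 4.40.

λ̂_MAP = 4.40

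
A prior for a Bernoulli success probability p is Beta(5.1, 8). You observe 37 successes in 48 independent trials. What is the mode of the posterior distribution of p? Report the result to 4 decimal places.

p̂_MAP = 0.6954

Prior: Beta(5.1, 8).
Data: 37 successes in 48 trials. The binomial likelihood contributes p^37(1−p)^11, so the posterior is Beta(5.1+37, 8+11) = Beta(42.1, 19).
For Beta(a, b) with a, b > 1 the mode is (a−1)/(a+b−2) = 41.1/59.1 ≈ 0.6954.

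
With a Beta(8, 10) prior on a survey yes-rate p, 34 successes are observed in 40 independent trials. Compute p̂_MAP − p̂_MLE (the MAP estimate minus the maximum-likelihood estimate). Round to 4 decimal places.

Posterior is Beta(42, 16); MAP = (42−1)/(58−2) = 41/56 ≈ 0.73214.
MLE ignores the prior: p̂_MLE = k/n = 34/40 ≈ 0.85000.
Difference = 41/56 − 34/40 = -33/280 ≈ -0.1179.

MAP − MLE = -0.1179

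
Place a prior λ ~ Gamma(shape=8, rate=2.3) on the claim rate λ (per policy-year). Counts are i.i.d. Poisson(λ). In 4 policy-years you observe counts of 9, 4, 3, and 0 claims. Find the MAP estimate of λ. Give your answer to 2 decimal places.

λ̂_MAP = 3.65

Σxᵢ = 9+4+3+0 = 16, with n = 4.
Posterior ∝ λ^7e^(−2.3λ) · λ^16e^(−4λ) = λ^23e^(−6.3λ), i.e. Gamma(shape=24, rate=6.3).
The mode of a Gamma(a, b) with a ≥ 1 (shape–rate) is (a−1)/b = 23/6.3 ≈ 3.65.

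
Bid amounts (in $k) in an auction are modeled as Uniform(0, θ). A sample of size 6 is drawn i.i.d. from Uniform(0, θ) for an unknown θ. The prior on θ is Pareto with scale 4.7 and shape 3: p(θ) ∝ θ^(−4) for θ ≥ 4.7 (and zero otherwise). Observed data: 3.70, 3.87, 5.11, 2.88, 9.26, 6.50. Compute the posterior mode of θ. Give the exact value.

θ̂_MAP = 9.26

The Uniform(0, θ) likelihood is θ^(−n) for θ ≥ max(xᵢ), zero otherwise. Here max(xᵢ) = 9.26.
Posterior ∝ θ^(−4) · θ^(−6) = θ^(−10) on θ ≥ max(4.7, 9.26) = 9.26.
This density is strictly decreasing in θ, so the posterior mode lies at the lower boundary of the support.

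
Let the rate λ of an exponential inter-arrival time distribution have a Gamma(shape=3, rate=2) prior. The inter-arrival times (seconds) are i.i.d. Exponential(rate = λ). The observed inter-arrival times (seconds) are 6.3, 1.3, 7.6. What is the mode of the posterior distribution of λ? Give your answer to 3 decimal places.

The Exponential(rate=λ) likelihood is ∝ λ^n e^(−λΣtᵢ). Here n = 3 and Σtᵢ = 6.3 + 1.3 + 7.6 = 15.2.
Posterior ∝ λ^2e^(−2λ) · λ^3e^(−15.2λ) = λ^5e^(−17.2λ), i.e. Gamma(6, 17.2).
Mode = (a−1)/b = 5/17.2 ≈ 0.291.

λ̂_MAP = 0.291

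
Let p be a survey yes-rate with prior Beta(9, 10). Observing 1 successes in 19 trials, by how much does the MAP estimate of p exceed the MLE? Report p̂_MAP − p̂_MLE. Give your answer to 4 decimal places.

Posterior is Beta(10, 28); MAP = (10−1)/(38−2) = 9/36 ≈ 0.25000.
MLE ignores the prior: p̂_MLE = k/n = 1/19 ≈ 0.05263.
Difference = 9/36 − 1/19 = 15/76 ≈ 0.1974.

MAP − MLE = 0.1974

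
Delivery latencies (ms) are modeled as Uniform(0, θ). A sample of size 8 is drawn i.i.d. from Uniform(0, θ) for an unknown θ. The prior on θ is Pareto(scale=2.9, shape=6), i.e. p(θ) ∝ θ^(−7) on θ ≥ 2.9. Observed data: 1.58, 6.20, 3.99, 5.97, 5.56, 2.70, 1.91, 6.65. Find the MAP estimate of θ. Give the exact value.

θ̂_MAP = 6.65

The Uniform(0, θ) likelihood is θ^(−n) for θ ≥ max(xᵢ), zero otherwise. Here max(xᵢ) = 6.65.
Posterior ∝ θ^(−7) · θ^(−8) = θ^(−15) on θ ≥ max(2.9, 6.65) = 6.65.
This density is strictly decreasing in θ, so the posterior mode lies at the lower boundary of the support.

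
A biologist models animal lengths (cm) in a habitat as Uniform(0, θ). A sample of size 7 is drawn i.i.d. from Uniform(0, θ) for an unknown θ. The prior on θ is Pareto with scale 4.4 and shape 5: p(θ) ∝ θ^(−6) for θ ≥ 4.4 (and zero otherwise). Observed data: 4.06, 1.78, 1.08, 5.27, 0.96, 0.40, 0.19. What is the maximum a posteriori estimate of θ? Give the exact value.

θ̂_MAP = 5.27

The Uniform(0, θ) likelihood is θ^(−n) for θ ≥ max(xᵢ), zero otherwise. Here max(xᵢ) = 5.27.
Posterior ∝ θ^(−6) · θ^(−7) = θ^(−13) on θ ≥ max(4.4, 5.27) = 5.27.
This density is strictly decreasing in θ, so the posterior mode lies at the lower boundary of the support.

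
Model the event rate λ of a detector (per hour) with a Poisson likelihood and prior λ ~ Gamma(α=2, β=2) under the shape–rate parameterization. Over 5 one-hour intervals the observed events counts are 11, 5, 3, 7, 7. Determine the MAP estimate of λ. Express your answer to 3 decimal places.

λ̂_MAP = 4.857

Σxᵢ = 11+5+3+7+7 = 33, with n = 5.
Posterior ∝ λe^(−2λ) · λ^33e^(−5λ) = λ^34e^(−7λ), i.e. Gamma(shape=35, rate=7).
The mode of a Gamma(a, b) with a ≥ 1 (shape–rate) is (a−1)/b = 34/7 ≈ 4.857.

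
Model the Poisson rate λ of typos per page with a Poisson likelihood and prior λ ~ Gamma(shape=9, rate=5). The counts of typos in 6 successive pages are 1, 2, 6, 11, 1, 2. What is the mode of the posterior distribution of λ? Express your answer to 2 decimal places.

λ̂_MAP = 2.82

Σxᵢ = 1+2+6+11+1+2 = 23, with n = 6.
Posterior ∝ λ^8e^(−5λ) · λ^23e^(−6λ) = λ^31e^(−11λ), i.e. Gamma(shape=32, rate=11).
The mode of a Gamma(a, b) with a ≥ 1 (shape–rate) is (a−1)/b = 31/11 ≈ 2.82.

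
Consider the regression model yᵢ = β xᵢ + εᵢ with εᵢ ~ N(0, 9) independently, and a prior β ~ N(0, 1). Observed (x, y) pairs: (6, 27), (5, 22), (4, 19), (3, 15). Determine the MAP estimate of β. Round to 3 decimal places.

β̂_MAP = 4.137

log p(β | y) = −Σ(yᵢ − βxᵢ)²/(2·9) − β²/(2·1) + const.
Setting the derivative to zero: Σxᵢ(yᵢ − βxᵢ)/9 − β/1 = 0, so β = Σxᵢyᵢ / (Σxᵢ² + σ²/τ²).
Σxᵢyᵢ = 6·27 + 5·22 + 4·19 + 3·15 = 393; Σxᵢ² = 86; σ²/τ² = 9.
β̂_MAP = 393 / (86 + 9) = 393/95 ≈ 4.137.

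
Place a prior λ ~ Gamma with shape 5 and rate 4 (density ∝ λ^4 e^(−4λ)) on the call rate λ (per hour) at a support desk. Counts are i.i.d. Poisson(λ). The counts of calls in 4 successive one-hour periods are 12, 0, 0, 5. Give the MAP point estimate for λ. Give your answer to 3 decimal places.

Σxᵢ = 12+0+0+5 = 17, with n = 4.
Posterior ∝ λ^4e^(−4λ) · λ^17e^(−4λ) = λ^21e^(−8λ), i.e. Gamma(shape=22, rate=8).
The mode of a Gamma(a, b) with a ≥ 1 (shape–rate) is (a−1)/b = 21/8 ≈ 2.625.

λ̂_MAP = 2.625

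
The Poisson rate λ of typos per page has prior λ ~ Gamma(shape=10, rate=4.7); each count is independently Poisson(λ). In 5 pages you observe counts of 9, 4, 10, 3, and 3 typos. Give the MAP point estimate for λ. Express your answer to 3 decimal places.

λ̂_MAP = 3.918

Σxᵢ = 9+4+10+3+3 = 29, with n = 5.
Posterior ∝ λ^9e^(−4.7λ) · λ^29e^(−5λ) = λ^38e^(−9.7λ), i.e. Gamma(shape=39, rate=9.7).
The mode of a Gamma(a, b) with a ≥ 1 (shape–rate) is (a−1)/b = 38/9.7 ≈ 3.918.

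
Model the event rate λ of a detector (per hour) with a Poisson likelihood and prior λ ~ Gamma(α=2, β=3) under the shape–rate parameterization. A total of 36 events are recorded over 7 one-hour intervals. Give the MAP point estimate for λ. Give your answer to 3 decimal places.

λ̂_MAP = 3.700

Σxᵢ = 36, n = 7.
Posterior ∝ λe^(−3λ) · λ^36e^(−7λ) = λ^37e^(−10λ), i.e. Gamma(shape=38, rate=10).
The mode of a Gamma(a, b) with a ≥ 1 (shape–rate) is (a−1)/b = 37/10 ≈ 3.700.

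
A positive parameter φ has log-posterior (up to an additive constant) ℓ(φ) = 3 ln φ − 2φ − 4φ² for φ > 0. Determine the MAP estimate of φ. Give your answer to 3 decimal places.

φ̂_MAP = 0.500

ℓ'(φ) = 3/φ − 2 − 8φ. Setting this to zero and multiplying by φ: 8φ² + 2φ − 3 = 0.
φ = (−2 + √(2² + 4·8·3)) / (2·8) = (−2 + √100) / 16 = (−2 + 10)/16 = 1/2.
ℓ''(φ) = −3/φ² − 8 < 0, confirming a maximum.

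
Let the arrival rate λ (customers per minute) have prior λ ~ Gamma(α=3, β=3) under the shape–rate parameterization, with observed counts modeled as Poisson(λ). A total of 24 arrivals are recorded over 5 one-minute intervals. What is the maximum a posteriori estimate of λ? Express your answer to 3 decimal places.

λ̂_MAP = 3.250

Σxᵢ = 24, n = 5.
Posterior ∝ λ^2e^(−3λ) · λ^24e^(−5λ) = λ^26e^(−8λ), i.e. Gamma(shape=27, rate=8).
The mode of a Gamma(a, b) with a ≥ 1 (shape–rate) is (a−1)/b = 26/8 ≈ 3.250.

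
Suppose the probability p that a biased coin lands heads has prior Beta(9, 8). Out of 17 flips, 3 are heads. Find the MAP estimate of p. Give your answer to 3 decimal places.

Prior: Beta(9, 8).
Data: 3 successes in 17 trials. The binomial likelihood contributes p^3(1−p)^14, so the posterior is Beta(9+3, 8+14) = Beta(12, 22).
For Beta(a, b) with a, b > 1 the mode is (a−1)/(a+b−2) = 11/32 ≈ 0.344.

p̂_MAP = 0.344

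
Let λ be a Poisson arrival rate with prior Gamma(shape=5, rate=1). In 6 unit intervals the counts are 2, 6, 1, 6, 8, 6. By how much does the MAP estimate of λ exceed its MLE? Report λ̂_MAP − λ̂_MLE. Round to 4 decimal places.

MAP − MLE = -0.1190

Σxᵢ = 29. Posterior is Gamma(34, 7); MAP = (34−1)/7 = 33/7 ≈ 4.71429.
MLE = x̄ = 29/6 ≈ 4.83333.
Difference = 33/7 − 29/6 = -5/42 ≈ -0.1190.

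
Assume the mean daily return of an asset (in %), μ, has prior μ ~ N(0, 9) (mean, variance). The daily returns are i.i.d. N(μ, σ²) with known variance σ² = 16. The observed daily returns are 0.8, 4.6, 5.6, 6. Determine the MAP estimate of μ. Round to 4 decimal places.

μ̂_MAP = 2.9423

n = 4; x̄ = (0.8 + 4.6 + 5.6 + 6)/4 = 17/4 = 4.25.
For a Normal prior and Normal likelihood with known variance, the posterior is Normal; its mode equals its mean, the precision-weighted average.
Prior precision 1/σ₀² = 1/9; data precision n/σ² = 4/16 = 0.25.
μ̂ = ((1/9)·0 + 0.25·4.25) / (1/9 + 0.25) = 1.0625/(13/36) = 153/52 ≈ 2.9423.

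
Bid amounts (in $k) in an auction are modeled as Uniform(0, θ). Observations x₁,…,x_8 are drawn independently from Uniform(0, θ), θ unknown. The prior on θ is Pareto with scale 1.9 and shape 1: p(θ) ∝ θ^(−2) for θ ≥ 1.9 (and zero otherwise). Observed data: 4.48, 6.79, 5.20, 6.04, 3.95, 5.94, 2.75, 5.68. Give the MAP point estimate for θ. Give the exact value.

The Uniform(0, θ) likelihood is θ^(−n) for θ ≥ max(xᵢ), zero otherwise. Here max(xᵢ) = 6.79.
Posterior ∝ θ^(−2) · θ^(−8) = θ^(−10) on θ ≥ max(1.9, 6.79) = 6.79.
This density is strictly decreasing in θ, so the posterior mode lies at the lower boundary of the support.

θ̂_MAP = 6.79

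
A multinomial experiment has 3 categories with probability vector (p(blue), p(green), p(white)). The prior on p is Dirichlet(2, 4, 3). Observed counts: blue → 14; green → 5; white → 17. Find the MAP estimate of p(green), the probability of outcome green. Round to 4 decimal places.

MAP estimate of p(green) = 0.1905

The posterior is Dirichlet(αᵢ + nᵢ) = Dirichlet(16, 9, 20).
For a Dirichlet(a₁,…,a_K) with all aᵢ > 1, the mode has j-th component (aⱼ − 1)/(Σaᵢ − K).
Here Σaᵢ = 45 and K = 3, so p(green) = (9 − 1)/(45 − 3) = 8/42 ≈ 0.1905.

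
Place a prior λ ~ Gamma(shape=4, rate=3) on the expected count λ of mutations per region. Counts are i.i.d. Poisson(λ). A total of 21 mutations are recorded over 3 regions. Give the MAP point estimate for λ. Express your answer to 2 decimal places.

Σxᵢ = 21, n = 3.
Posterior ∝ λ^3e^(−3λ) · λ^21e^(−3λ) = λ^24e^(−6λ), i.e. Gamma(shape=25, rate=6).
The mode of a Gamma(a, b) with a ≥ 1 (shape–rate) is (a−1)/b = 24/6 ≈ 4.00.

λ̂_MAP = 4.00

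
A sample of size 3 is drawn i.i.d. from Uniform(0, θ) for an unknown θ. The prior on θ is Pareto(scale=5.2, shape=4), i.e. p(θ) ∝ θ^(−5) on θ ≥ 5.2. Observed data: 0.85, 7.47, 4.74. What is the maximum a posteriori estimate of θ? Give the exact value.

The Uniform(0, θ) likelihood is θ^(−n) for θ ≥ max(xᵢ), zero otherwise. Here max(xᵢ) = 7.47.
Posterior ∝ θ^(−5) · θ^(−3) = θ^(−8) on θ ≥ max(5.2, 7.47) = 7.47.
This density is strictly decreasing in θ, so the posterior mode lies at the lower boundary of the support.

θ̂_MAP = 7.47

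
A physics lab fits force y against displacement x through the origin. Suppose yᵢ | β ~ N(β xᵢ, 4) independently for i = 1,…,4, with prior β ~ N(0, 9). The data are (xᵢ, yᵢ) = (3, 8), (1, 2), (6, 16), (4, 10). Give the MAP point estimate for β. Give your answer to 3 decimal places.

β̂_MAP = 2.594

log p(β | y) = −Σ(yᵢ − βxᵢ)²/(2·4) − β²/(2·9) + const.
Setting the derivative to zero: Σxᵢ(yᵢ − βxᵢ)/4 − β/9 = 0, so β = Σxᵢyᵢ / (Σxᵢ² + σ²/τ²).
Σxᵢyᵢ = 3·8 + 1·2 + 6·16 + 4·10 = 162; Σxᵢ² = 62; σ²/τ² = 4/9.
β̂_MAP = 162 / (62 + 4/9) = 162/(562/9) = 729/281 ≈ 2.594.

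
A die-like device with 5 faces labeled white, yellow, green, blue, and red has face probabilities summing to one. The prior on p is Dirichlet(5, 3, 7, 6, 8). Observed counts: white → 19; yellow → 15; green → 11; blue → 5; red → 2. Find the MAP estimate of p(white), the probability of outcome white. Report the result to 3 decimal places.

MAP estimate of p(white) = 0.303

The posterior is Dirichlet(αᵢ + nᵢ) = Dirichlet(24, 18, 18, 11, 10).
For a Dirichlet(a₁,…,a_K) with all aᵢ > 1, the mode has j-th component (aⱼ − 1)/(Σaᵢ − K).
Here Σaᵢ = 81 and K = 5, so p(white) = (24 − 1)/(81 − 5) = 23/76 ≈ 0.303.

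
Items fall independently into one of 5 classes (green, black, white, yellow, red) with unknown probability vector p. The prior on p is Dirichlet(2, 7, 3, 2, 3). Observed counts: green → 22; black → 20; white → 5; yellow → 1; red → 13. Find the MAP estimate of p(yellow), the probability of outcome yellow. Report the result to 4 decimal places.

MAP estimate of p(yellow) = 0.0274

The posterior is Dirichlet(αᵢ + nᵢ) = Dirichlet(24, 27, 8, 3, 16).
For a Dirichlet(a₁,…,a_K) with all aᵢ > 1, the mode has j-th component (aⱼ − 1)/(Σaᵢ − K).
Here Σaᵢ = 78 and K = 5, so p(yellow) = (3 − 1)/(78 − 5) = 2/73 ≈ 0.0274.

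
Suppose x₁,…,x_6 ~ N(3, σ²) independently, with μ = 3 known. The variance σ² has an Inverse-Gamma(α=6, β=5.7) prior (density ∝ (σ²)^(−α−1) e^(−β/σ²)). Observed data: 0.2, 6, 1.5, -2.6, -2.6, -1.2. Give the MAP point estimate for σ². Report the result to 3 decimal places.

σ̂²_MAP = 5.543

Sum of squared deviations about the known mean: SS = (0.2−3)² + (6−3)² + (1.5−3)² + (-2.6−3)² + (-2.6−3)² + (-1.2−3)² = 99.45.
The Normal likelihood contributes (σ²)^(−n/2) exp(−SS/(2σ²)), so the posterior is Inverse-Gamma(α + n/2, β + SS/2) = Inverse-Gamma(9, 55.425).
The mode of Inverse-Gamma(a, b) is b/(a+1) = 55.425/10 ≈ 5.543.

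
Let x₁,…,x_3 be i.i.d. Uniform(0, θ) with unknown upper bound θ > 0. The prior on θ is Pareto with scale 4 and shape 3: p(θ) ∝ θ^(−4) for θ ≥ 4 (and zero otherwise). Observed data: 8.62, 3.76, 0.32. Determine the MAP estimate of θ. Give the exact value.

The Uniform(0, θ) likelihood is θ^(−n) for θ ≥ max(xᵢ), zero otherwise. Here max(xᵢ) = 8.62.
Posterior ∝ θ^(−4) · θ^(−3) = θ^(−7) on θ ≥ max(4, 8.62) = 8.62.
This density is strictly decreasing in θ, so the posterior mode lies at the lower boundary of the support.

θ̂_MAP = 8.62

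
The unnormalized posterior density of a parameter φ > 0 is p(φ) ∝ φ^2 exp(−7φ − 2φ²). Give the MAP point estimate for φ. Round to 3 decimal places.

φ̂_MAP = 0.250

ℓ'(φ) = 2/φ − 7 − 4φ. Setting this to zero and multiplying by φ: 4φ² + 7φ − 2 = 0.
φ = (−7 + √(7² + 4·4·2)) / (2·4) = (−7 + √81) / 8 = (−7 + 9)/8 = 1/4.
ℓ''(φ) = −2/φ² − 4 < 0, confirming a maximum.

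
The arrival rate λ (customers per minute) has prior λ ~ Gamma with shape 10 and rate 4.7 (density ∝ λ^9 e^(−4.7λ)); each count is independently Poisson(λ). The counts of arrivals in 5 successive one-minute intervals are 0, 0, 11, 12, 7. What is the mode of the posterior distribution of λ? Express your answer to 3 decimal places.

λ̂_MAP = 4.021

Σxᵢ = 0+0+11+12+7 = 30, with n = 5.
Posterior ∝ λ^9e^(−4.7λ) · λ^30e^(−5λ) = λ^39e^(−9.7λ), i.e. Gamma(shape=40, rate=9.7).
The mode of a Gamma(a, b) with a ≥ 1 (shape–rate) is (a−1)/b = 39/9.7 ≈ 4.021.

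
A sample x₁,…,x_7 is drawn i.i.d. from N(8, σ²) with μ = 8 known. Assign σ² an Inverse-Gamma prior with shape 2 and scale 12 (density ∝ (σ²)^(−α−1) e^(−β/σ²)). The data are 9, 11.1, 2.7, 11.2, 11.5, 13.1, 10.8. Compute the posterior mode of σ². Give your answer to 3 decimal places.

Sum of squared deviations about the known mean: SS = (9−8)² + (11.1−8)² + (2.7−8)² + (11.2−8)² + (11.5−8)² + (13.1−8)² + (10.8−8)² = 95.04.
The Normal likelihood contributes (σ²)^(−n/2) exp(−SS/(2σ²)), so the posterior is Inverse-Gamma(α + n/2, β + SS/2) = Inverse-Gamma(5.5, 59.52).
The mode of Inverse-Gamma(a, b) is b/(a+1) = 59.52/6.5 ≈ 9.157.

σ̂²_MAP = 9.157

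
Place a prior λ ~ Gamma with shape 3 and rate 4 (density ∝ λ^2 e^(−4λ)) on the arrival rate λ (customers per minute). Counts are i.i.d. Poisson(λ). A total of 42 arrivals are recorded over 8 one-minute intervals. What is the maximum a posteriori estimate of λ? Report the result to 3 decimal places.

λ̂_MAP = 3.667

Σxᵢ = 42, n = 8.
Posterior ∝ λ^2e^(−4λ) · λ^42e^(−8λ) = λ^44e^(−12λ), i.e. Gamma(shape=45, rate=12).
The mode of a Gamma(a, b) with a ≥ 1 (shape–rate) is (a−1)/b = 44/12 ≈ 3.667.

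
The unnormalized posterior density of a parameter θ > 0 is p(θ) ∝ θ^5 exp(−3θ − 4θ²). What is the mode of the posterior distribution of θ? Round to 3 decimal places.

θ̂_MAP = 0.625

ℓ'(θ) = 5/θ − 3 − 8θ. Setting this to zero and multiplying by θ: 8θ² + 3θ − 5 = 0.
θ = (−3 + √(3² + 4·8·5)) / (2·8) = (−3 + √169) / 16 = (−3 + 13)/16 = 5/8.
ℓ''(θ) = −5/θ² − 8 < 0, confirming a maximum.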